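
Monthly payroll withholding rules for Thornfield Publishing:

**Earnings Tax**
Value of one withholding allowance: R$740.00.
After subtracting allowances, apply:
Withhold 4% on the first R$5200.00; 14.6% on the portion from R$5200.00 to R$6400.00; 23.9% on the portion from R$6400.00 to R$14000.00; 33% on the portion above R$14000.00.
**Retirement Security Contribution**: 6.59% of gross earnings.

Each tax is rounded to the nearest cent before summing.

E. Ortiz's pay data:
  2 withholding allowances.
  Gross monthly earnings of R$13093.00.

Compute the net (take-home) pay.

Earnings Tax: taxable = R$13093.00 − 2×R$740.00 = R$11613.00
  R$383.20 + 23.9% × (R$11613.00 − R$6400.00) = R$383.20 + 23.9% × R$5213.00 = R$1629.11
Retirement Security Contribution: 6.59% × R$13093.00 = R$862.83
Total withheld: R$1629.11 + R$862.83 = R$2491.94
Net pay: R$13093.00 − R$2491.94 = R$10601.06

R$10601.06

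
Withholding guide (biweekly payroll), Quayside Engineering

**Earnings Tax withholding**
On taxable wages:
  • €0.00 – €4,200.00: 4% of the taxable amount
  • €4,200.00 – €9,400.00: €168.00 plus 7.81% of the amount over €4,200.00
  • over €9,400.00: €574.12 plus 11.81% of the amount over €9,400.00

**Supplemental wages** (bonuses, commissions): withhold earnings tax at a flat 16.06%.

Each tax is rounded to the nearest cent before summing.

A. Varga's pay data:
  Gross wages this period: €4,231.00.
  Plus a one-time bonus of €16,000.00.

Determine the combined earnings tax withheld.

€2,740.02

Earnings Tax: taxable = €4,231.00
  €168.00 + 7.81% × (€4,231.00 − €4,200.00) = €168.00 + 7.81% × €31.00 = €170.42
Supplemental (16.06% flat on bonus): 16.06% × €16,000.00 = €2,569.60
Total earnings tax: €170.42 + €2,569.60 = €2,740.02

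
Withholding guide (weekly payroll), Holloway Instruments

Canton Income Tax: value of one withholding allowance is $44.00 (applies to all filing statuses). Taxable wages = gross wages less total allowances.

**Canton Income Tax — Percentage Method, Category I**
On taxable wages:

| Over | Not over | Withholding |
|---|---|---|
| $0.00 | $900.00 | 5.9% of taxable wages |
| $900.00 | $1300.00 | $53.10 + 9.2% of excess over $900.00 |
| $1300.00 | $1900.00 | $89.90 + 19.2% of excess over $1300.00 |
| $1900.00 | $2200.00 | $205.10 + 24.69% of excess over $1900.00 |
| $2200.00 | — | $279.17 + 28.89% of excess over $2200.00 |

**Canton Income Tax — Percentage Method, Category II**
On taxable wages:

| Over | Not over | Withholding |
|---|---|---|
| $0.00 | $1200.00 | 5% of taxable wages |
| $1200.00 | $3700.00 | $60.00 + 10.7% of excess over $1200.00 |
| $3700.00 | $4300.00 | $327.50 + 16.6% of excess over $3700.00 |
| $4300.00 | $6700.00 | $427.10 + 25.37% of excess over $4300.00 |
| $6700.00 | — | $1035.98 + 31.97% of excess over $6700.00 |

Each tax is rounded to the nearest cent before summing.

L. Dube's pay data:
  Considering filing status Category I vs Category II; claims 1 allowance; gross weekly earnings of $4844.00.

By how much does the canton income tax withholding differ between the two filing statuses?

Canton Income Tax (Category I): taxable = $4844.00 − 1×$44.00 = $4800.00
  $279.17 + 28.89% × ($4800.00 − $2200.00) = $279.17 + 28.89% × $2600.00 = $1030.31
Canton Income Tax (Category II): taxable = $4844.00 − 1×$44.00 = $4800.00
  $427.10 + 25.37% × ($4800.00 − $4300.00) = $427.10 + 25.37% × $500.00 = $553.95
Difference: |$1030.31 − $553.95| = $476.36 (higher under Category I)

$476.36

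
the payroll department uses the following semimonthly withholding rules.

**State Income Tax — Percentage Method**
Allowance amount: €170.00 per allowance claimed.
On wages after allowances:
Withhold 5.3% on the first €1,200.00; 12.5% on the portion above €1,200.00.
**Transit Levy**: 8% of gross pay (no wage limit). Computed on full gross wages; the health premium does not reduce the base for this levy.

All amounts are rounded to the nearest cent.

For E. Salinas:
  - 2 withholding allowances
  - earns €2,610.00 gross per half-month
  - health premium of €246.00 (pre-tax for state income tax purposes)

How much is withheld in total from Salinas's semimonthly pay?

€375.40

State Income Tax: taxable = €2,610.00 − €246.00 − 2×€170.00 = €2,024.00
  €63.60 + 12.5% × (€2,024.00 − €1,200.00) = €63.60 + 12.5% × €824.00 = €166.60
Transit Levy: 8% × €2,610.00 = €208.80
Total: €166.60 + €208.80 = €375.40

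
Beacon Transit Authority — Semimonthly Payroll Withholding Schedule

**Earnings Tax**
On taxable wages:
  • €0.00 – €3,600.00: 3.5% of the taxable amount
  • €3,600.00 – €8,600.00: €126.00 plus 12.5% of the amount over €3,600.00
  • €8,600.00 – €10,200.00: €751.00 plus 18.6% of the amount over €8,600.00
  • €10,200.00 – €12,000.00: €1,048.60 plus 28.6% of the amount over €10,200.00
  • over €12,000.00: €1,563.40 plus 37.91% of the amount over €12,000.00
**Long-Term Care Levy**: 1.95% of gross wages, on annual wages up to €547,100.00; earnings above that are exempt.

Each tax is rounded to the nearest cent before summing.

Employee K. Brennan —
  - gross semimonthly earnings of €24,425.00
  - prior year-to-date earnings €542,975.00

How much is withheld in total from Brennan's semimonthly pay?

€6,354.16

Earnings Tax: taxable = €24,425.00
  €1,563.40 + 37.91% × (€24,425.00 − €12,000.00) = €1,563.40 + 37.91% × €12,425.00 = €6,273.72
Long-Term Care Levy: cap €547,100.00 − YTD €542,975.00 = €4,125.00 subject; 1.95% × €4,125.00 = €80.44
Total: €6,273.72 + €80.44 = €6,354.16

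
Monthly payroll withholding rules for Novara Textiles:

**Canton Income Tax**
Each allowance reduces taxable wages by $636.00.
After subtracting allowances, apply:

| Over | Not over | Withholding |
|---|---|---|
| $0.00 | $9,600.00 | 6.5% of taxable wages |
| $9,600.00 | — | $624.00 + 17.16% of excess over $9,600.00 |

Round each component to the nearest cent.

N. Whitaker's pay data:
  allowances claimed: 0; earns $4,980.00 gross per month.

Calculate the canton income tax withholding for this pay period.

$323.70

Canton Income Tax: taxable = $4,980.00
  6.5% × $4,980.00 = $323.70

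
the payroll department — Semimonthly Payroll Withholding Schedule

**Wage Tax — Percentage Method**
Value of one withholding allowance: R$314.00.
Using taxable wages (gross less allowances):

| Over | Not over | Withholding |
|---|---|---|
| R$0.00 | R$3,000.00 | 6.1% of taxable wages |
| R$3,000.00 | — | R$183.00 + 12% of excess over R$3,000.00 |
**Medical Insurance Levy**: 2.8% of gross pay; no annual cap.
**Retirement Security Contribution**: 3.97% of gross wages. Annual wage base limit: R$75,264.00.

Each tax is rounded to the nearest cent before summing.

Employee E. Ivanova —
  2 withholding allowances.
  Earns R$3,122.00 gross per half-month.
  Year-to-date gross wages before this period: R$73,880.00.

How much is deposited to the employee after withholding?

R$2,827.51

Wage Tax: taxable = R$3,122.00 − 2×R$314.00 = R$2,494.00
  6.1% × R$2,494.00 = R$152.13
Medical Insurance Levy: 2.8% × R$3,122.00 = R$87.42
Retirement Security Contribution: cap R$75,264.00 − YTD R$73,880.00 = R$1,384.00 subject; 3.97% × R$1,384.00 = R$54.94
Total withheld: R$152.13 + R$87.42 + R$54.94 = R$294.49
Net pay: R$3,122.00 − R$294.49 = R$2,827.51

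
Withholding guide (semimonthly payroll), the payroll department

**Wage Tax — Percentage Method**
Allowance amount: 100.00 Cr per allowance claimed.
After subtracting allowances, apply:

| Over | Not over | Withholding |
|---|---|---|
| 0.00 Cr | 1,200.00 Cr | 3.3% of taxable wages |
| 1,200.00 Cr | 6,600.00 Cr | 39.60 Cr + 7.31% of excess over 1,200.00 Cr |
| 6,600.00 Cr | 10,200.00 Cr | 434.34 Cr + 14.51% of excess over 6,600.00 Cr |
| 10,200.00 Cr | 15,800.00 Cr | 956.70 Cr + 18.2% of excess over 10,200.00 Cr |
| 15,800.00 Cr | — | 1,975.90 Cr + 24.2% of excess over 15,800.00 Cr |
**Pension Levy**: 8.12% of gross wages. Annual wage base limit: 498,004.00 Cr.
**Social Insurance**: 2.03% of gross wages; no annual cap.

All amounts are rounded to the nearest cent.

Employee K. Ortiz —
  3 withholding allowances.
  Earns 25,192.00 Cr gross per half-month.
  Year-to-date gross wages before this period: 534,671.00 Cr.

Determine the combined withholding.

Wage Tax: taxable = 25,192.00 Cr − 3×100.00 Cr = 24,892.00 Cr
  1,975.90 Cr + 24.2% × (24,892.00 Cr − 15,800.00 Cr) = 1,975.90 Cr + 24.2% × 9,092.00 Cr = 4,176.16 Cr
Pension Levy: YTD 534,671.00 Cr ≥ cap 498,004.00 Cr → 0.00 Cr
Social Insurance: 2.03% × 25,192.00 Cr = 511.40 Cr
Total: 4,176.16 Cr + 0.00 Cr + 511.40 Cr = 4,687.56 Cr

4,687.56 Cr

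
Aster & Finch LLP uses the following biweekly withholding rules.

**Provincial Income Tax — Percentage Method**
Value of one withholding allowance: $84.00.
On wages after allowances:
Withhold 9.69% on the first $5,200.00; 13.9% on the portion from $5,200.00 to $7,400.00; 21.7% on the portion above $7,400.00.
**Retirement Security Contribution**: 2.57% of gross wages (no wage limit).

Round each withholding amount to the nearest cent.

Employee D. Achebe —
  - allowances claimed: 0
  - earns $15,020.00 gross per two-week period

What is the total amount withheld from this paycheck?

Provincial Income Tax: taxable = $15,020.00
  $809.68 + 21.7% × ($15,020.00 − $7,400.00) = $809.68 + 21.7% × $7,620.00 = $2,463.22
Retirement Security Contribution: 2.57% × $15,020.00 = $386.01
Total: $2,463.22 + $386.01 = $2,849.23

$2,849.23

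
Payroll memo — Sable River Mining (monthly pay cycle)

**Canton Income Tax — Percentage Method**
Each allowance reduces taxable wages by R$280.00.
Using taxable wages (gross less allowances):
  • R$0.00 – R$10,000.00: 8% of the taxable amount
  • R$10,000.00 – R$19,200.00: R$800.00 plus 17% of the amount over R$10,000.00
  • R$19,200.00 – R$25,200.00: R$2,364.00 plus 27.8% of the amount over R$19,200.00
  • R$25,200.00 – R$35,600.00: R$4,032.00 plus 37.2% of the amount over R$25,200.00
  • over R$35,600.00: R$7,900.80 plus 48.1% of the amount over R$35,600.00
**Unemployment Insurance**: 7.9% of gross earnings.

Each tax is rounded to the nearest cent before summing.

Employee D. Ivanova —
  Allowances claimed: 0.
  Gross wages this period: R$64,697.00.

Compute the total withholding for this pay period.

R$27,007.52

Canton Income Tax: taxable = R$64,697.00
  R$7,900.80 + 48.1% × (R$64,697.00 − R$35,600.00) = R$7,900.80 + 48.1% × R$29,097.00 = R$21,896.46
Unemployment Insurance: 7.9% × R$64,697.00 = R$5,111.06
Total: R$21,896.46 + R$5,111.06 = R$27,007.52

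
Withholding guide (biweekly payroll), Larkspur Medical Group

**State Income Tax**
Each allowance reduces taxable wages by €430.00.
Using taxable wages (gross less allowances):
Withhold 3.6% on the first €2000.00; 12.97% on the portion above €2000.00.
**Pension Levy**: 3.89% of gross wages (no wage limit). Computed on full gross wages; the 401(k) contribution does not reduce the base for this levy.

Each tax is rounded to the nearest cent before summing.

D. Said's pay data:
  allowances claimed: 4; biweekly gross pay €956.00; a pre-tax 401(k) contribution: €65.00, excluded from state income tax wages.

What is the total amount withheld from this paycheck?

State Income Tax: taxable = €956.00 − €65.00 − 4×€430.00 = €-829.00
  Taxable ≤ 0 → €0.00
Pension Levy: 3.89% × €956.00 = €37.19
Total: €0.00 + €37.19 = €37.19

€37.19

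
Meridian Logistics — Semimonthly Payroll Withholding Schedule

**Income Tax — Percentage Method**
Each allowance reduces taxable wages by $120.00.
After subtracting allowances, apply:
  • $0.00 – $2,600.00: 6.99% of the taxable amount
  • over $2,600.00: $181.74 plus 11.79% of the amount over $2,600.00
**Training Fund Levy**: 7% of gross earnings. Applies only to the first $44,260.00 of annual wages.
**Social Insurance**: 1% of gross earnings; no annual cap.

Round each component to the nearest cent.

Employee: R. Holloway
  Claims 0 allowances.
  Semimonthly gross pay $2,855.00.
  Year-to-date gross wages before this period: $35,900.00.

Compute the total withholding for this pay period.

Income Tax: taxable = $2,855.00
  $181.74 + 11.79% × ($2,855.00 − $2,600.00) = $181.74 + 11.79% × $255.00 = $211.80
Training Fund Levy: 7% × $2,855.00 = $199.85
Social Insurance: 1% × $2,855.00 = $28.55
Total: $211.80 + $199.85 + $28.55 = $440.20

$440.20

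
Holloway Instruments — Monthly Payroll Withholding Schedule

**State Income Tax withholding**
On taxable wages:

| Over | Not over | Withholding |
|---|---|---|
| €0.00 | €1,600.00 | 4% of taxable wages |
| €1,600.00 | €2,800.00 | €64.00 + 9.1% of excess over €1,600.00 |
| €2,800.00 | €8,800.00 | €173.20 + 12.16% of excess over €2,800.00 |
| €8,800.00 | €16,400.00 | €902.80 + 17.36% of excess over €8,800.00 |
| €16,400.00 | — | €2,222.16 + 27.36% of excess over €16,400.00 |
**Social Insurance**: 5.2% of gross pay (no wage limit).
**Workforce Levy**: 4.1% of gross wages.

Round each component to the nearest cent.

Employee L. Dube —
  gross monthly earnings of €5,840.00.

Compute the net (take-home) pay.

€4,754.02

State Income Tax: taxable = €5,840.00
  €173.20 + 12.16% × (€5,840.00 − €2,800.00) = €173.20 + 12.16% × €3,040.00 = €542.86
Social Insurance: 5.2% × €5,840.00 = €303.68
Workforce Levy: 4.1% × €5,840.00 = €239.44
Total withheld: €542.86 + €303.68 + €239.44 = €1,085.98
Net pay: €5,840.00 − €1,085.98 = €4,754.02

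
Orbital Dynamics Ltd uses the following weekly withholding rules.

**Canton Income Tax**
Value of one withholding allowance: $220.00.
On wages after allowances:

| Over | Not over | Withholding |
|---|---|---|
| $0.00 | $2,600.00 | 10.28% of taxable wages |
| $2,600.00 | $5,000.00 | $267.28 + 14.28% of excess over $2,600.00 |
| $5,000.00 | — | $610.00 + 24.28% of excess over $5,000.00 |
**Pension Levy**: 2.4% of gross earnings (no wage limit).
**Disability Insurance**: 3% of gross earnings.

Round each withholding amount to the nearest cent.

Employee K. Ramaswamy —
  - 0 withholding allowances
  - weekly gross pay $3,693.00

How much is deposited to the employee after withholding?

Canton Income Tax: taxable = $3,693.00
  $267.28 + 14.28% × ($3,693.00 − $2,600.00) = $267.28 + 14.28% × $1,093.00 = $423.36
Pension Levy: 2.4% × $3,693.00 = $88.63
Disability Insurance: 3% × $3,693.00 = $110.79
Total withheld: $423.36 + $88.63 + $110.79 = $622.78
Net pay: $3,693.00 − $622.78 = $3,070.22

$3,070.22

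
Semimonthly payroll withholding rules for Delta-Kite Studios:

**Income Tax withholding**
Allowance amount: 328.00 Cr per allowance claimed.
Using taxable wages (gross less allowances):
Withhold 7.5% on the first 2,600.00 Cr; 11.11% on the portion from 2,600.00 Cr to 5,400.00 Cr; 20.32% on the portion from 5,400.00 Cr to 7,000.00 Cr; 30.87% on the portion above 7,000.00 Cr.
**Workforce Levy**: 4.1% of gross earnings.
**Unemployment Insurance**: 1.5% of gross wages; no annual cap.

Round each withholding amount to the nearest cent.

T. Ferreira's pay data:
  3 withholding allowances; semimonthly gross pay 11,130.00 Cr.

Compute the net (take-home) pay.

Income Tax: taxable = 11,130.00 Cr − 3×328.00 Cr = 10,146.00 Cr
  831.20 Cr + 30.87% × (10,146.00 Cr − 7,000.00 Cr) = 831.20 Cr + 30.87% × 3,146.00 Cr = 1,802.37 Cr
Workforce Levy: 4.1% × 11,130.00 Cr = 456.33 Cr
Unemployment Insurance: 1.5% × 11,130.00 Cr = 166.95 Cr
Total withheld: 1,802.37 Cr + 456.33 Cr + 166.95 Cr = 2,425.65 Cr
Net pay: 11,130.00 Cr − 2,425.65 Cr = 8,704.35 Cr

8,704.35 Cr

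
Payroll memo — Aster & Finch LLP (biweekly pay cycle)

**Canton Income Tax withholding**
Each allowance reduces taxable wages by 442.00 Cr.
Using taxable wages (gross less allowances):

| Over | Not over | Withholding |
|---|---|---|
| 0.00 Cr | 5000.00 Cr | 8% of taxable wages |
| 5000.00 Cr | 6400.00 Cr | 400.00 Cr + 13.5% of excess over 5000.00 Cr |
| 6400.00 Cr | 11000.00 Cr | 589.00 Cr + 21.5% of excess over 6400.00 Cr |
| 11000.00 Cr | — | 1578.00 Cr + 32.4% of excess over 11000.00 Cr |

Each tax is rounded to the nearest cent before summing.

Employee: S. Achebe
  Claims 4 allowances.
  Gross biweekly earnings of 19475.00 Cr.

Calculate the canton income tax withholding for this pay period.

3751.07 Cr

Canton Income Tax: taxable = 19475.00 Cr − 4×442.00 Cr = 17707.00 Cr
  1578.00 Cr + 32.4% × (17707.00 Cr − 11000.00 Cr) = 1578.00 Cr + 32.4% × 6707.00 Cr = 3751.07 Cr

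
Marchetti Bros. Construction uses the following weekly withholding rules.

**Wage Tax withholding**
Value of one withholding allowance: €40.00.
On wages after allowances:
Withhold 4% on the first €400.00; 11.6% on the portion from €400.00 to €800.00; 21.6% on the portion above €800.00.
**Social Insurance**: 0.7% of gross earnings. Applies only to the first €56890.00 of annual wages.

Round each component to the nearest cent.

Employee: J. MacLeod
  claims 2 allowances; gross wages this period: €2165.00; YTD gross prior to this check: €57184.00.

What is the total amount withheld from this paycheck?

Wage Tax: taxable = €2165.00 − 2×€40.00 = €2085.00
  €62.40 + 21.6% × (€2085.00 − €800.00) = €62.40 + 21.6% × €1285.00 = €339.96
Social Insurance: YTD €57184.00 ≥ cap €56890.00 → €0.00
Total: €339.96 + €0.00 = €339.96

€339.96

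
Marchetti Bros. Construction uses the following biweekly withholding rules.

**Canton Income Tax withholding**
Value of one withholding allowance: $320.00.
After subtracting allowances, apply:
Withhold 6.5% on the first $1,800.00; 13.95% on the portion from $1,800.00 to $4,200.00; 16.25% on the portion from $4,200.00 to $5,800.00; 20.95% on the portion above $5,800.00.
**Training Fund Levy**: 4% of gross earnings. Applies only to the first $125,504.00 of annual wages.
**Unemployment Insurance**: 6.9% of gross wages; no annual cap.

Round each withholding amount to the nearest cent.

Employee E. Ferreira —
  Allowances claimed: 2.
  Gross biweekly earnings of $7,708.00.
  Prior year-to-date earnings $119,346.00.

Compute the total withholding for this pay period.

Canton Income Tax: taxable = $7,708.00 − 2×$320.00 = $7,068.00
  $711.80 + 20.95% × ($7,068.00 − $5,800.00) = $711.80 + 20.95% × $1,268.00 = $977.45
Training Fund Levy: cap $125,504.00 − YTD $119,346.00 = $6,158.00 subject; 4% × $6,158.00 = $246.32
Unemployment Insurance: 6.9% × $7,708.00 = $531.85
Total: $977.45 + $246.32 + $531.85 = $1,755.62

$1,755.62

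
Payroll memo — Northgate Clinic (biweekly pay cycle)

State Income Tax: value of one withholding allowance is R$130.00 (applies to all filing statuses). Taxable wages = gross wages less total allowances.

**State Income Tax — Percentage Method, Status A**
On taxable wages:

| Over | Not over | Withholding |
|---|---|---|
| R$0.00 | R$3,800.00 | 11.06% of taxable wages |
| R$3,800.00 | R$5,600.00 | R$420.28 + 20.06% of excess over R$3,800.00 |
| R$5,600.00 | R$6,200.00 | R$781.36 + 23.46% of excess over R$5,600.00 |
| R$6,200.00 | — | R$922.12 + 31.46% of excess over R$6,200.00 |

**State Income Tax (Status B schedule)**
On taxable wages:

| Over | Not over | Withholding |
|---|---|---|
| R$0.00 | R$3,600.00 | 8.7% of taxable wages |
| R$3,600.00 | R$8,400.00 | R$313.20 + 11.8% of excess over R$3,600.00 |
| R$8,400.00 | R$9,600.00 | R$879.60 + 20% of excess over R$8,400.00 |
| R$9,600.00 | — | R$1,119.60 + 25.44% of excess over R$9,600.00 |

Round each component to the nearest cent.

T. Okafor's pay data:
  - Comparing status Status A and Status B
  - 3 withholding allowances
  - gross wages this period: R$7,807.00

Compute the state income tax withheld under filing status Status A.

State Income Tax (Status A): taxable = R$7,807.00 − 3×R$130.00 = R$7,417.00
  R$922.12 + 31.46% × (R$7,417.00 − R$6,200.00) = R$922.12 + 31.46% × R$1,217.00 = R$1,304.99

R$1,304.99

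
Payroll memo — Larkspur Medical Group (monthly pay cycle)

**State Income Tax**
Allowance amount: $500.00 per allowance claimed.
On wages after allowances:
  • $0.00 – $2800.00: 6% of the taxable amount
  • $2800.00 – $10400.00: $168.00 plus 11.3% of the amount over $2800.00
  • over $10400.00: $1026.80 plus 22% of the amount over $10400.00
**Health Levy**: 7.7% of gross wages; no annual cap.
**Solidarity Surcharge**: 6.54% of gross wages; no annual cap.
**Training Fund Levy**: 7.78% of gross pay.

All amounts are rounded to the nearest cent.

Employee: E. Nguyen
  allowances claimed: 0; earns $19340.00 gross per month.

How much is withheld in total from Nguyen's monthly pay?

State Income Tax: taxable = $19340.00
  $1026.80 + 22% × ($19340.00 − $10400.00) = $1026.80 + 22% × $8940.00 = $2993.60
Health Levy: 7.7% × $19340.00 = $1489.18
Solidarity Surcharge: 6.54% × $19340.00 = $1264.84
Training Fund Levy: 7.78% × $19340.00 = $1504.65
Total: $2993.60 + $1489.18 + $1264.84 + $1504.65 = $7252.27

$7252.27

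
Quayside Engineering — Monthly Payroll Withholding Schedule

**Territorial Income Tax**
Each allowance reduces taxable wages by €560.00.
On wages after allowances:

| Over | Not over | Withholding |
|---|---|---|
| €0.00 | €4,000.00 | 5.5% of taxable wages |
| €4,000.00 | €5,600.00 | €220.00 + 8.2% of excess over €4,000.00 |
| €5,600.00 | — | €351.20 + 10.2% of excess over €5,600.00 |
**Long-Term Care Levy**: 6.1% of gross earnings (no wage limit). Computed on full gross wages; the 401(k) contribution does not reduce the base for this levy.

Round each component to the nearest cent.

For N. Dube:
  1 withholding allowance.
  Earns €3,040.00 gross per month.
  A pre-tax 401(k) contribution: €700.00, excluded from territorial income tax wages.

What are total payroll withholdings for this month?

€283.34

Territorial Income Tax: taxable = €3,040.00 − €700.00 − 1×€560.00 = €1,780.00
  5.5% × €1,780.00 = €97.90
Long-Term Care Levy: 6.1% × €3,040.00 = €185.44
Total: €97.90 + €185.44 = €283.34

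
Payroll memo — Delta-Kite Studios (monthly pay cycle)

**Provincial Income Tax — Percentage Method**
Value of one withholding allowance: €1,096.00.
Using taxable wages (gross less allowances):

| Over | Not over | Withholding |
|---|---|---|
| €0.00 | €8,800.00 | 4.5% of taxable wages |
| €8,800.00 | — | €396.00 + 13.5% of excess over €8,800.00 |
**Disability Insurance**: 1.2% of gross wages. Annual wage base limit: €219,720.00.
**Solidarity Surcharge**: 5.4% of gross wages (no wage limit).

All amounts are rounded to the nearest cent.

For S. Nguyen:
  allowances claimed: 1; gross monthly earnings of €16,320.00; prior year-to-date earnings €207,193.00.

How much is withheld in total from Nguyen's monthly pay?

Provincial Income Tax: taxable = €16,320.00 − 1×€1,096.00 = €15,224.00
  €396.00 + 13.5% × (€15,224.00 − €8,800.00) = €396.00 + 13.5% × €6,424.00 = €1,263.24
Disability Insurance: cap €219,720.00 − YTD €207,193.00 = €12,527.00 subject; 1.2% × €12,527.00 = €150.32
Solidarity Surcharge: 5.4% × €16,320.00 = €881.28
Total: €1,263.24 + €150.32 + €881.28 = €2,294.84

€2,294.84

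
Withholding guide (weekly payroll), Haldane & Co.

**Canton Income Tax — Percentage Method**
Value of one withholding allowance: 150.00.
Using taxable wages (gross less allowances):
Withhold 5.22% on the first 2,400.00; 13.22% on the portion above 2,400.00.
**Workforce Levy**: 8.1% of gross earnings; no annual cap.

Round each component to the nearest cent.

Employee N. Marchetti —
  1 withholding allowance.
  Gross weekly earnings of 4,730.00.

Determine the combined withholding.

796.61

Canton Income Tax: taxable = 4,730.00 − 1×150.00 = 4,580.00
  125.28 + 13.22% × (4,580.00 − 2,400.00) = 125.28 + 13.22% × 2,180.00 = 413.48
Workforce Levy: 8.1% × 4,730.00 = 383.13
Total: 413.48 + 383.13 = 796.61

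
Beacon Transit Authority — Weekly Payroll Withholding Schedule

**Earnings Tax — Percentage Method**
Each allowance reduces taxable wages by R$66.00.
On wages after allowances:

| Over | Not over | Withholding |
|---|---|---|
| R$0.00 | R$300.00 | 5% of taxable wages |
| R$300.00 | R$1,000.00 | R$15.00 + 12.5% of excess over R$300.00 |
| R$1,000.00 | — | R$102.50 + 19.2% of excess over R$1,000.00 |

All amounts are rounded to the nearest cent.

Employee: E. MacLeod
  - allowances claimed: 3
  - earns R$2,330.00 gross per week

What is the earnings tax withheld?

R$319.84

Earnings Tax: taxable = R$2,330.00 − 3×R$66.00 = R$2,132.00
  R$102.50 + 19.2% × (R$2,132.00 − R$1,000.00) = R$102.50 + 19.2% × R$1,132.00 = R$319.84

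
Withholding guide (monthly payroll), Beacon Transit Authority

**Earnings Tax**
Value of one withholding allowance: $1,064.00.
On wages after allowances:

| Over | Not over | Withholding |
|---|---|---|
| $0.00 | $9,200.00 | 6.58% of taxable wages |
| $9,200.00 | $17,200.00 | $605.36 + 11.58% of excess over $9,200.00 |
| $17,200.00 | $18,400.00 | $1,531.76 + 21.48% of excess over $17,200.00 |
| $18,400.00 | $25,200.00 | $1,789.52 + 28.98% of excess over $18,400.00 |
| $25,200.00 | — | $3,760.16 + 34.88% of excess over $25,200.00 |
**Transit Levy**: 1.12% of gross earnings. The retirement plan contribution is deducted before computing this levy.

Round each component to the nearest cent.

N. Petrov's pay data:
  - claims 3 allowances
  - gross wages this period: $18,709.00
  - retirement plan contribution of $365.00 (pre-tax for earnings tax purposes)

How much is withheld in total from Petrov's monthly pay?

$1,500.05

Earnings Tax: taxable = $18,709.00 − $365.00 − 3×$1,064.00 = $15,152.00
  $605.36 + 11.58% × ($15,152.00 − $9,200.00) = $605.36 + 11.58% × $5,952.00 = $1,294.60
Transit Levy: 1.12% × $18,344.00 = $205.45
Total: $1,294.60 + $205.45 = $1,500.05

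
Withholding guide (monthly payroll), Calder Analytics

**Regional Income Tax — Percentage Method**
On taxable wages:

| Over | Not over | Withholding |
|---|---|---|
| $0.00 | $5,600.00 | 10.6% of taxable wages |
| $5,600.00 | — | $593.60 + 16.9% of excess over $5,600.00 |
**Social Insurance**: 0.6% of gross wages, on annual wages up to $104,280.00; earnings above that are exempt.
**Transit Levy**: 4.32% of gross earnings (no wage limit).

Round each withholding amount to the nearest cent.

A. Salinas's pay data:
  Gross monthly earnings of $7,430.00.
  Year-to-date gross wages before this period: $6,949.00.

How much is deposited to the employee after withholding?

Regional Income Tax: taxable = $7,430.00
  $593.60 + 16.9% × ($7,430.00 − $5,600.00) = $593.60 + 16.9% × $1,830.00 = $902.87
Social Insurance: 0.6% × $7,430.00 = $44.58
Transit Levy: 4.32% × $7,430.00 = $320.98
Total withheld: $902.87 + $44.58 + $320.98 = $1,268.43
Net pay: $7,430.00 − $1,268.43 = $6,161.57

$6,161.57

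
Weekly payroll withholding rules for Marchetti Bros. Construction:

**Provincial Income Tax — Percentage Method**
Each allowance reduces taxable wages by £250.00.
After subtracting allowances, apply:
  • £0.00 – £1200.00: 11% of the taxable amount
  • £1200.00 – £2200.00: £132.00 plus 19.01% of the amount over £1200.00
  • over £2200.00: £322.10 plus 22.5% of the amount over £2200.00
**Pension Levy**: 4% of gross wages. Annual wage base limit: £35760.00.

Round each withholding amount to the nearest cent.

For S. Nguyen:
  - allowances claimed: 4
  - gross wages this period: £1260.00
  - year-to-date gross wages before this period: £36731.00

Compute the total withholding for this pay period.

Provincial Income Tax: taxable = £1260.00 − 4×£250.00 = £260.00
  11% × £260.00 = £28.60
Pension Levy: YTD £36731.00 ≥ cap £35760.00 → £0.00
Total: £28.60 + £0.00 = £28.60

£28.60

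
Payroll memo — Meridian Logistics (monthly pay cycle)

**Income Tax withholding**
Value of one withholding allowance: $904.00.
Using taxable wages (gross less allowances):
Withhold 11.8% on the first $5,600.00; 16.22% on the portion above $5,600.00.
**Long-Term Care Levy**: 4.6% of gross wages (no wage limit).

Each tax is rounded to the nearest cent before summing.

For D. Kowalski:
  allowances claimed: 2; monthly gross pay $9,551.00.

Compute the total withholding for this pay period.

$1,447.74

Income Tax: taxable = $9,551.00 − 2×$904.00 = $7,743.00
  $660.80 + 16.22% × ($7,743.00 − $5,600.00) = $660.80 + 16.22% × $2,143.00 = $1,008.39
Long-Term Care Levy: 4.6% × $9,551.00 = $439.35
Total: $1,008.39 + $439.35 = $1,447.74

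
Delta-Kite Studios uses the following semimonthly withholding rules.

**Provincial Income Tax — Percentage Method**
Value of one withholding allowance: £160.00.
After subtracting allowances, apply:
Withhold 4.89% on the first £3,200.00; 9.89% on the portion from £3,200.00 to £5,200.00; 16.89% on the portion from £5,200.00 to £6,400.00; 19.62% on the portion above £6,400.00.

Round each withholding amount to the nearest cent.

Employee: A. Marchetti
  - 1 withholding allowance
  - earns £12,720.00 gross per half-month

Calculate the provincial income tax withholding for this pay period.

Provincial Income Tax: taxable = £12,720.00 − 1×£160.00 = £12,560.00
  £556.96 + 19.62% × (£12,560.00 − £6,400.00) = £556.96 + 19.62% × £6,160.00 = £1,765.55

£1,765.55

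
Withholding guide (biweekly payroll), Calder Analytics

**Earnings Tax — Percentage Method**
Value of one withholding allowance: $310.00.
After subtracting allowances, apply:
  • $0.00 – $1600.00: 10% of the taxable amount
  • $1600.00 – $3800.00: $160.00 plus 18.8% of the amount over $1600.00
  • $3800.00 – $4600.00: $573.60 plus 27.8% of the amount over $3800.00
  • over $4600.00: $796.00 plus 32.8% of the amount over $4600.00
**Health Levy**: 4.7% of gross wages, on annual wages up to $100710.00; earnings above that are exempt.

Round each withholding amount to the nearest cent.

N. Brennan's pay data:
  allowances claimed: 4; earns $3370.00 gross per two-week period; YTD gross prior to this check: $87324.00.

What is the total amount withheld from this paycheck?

$418.03

Earnings Tax: taxable = $3370.00 − 4×$310.00 = $2130.00
  $160.00 + 18.8% × ($2130.00 − $1600.00) = $160.00 + 18.8% × $530.00 = $259.64
Health Levy: 4.7% × $3370.00 = $158.39
Total: $259.64 + $158.39 = $418.03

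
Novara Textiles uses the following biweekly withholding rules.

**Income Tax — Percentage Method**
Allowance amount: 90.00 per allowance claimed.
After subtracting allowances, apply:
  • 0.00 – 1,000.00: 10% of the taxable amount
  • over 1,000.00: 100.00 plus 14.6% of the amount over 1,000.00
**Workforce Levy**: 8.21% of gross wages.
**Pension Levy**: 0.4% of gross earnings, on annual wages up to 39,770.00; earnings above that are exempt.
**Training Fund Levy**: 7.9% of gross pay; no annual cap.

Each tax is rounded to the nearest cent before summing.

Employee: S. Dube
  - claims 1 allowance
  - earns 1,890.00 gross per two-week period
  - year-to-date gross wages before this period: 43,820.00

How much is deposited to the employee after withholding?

1,368.72

Income Tax: taxable = 1,890.00 − 1×90.00 = 1,800.00
  100.00 + 14.6% × (1,800.00 − 1,000.00) = 100.00 + 14.6% × 800.00 = 216.80
Workforce Levy: 8.21% × 1,890.00 = 155.17
Pension Levy: YTD 43,820.00 ≥ cap 39,770.00 → 0.00
Training Fund Levy: 7.9% × 1,890.00 = 149.31
Total withheld: 216.80 + 155.17 + 0.00 + 149.31 = 521.28
Net pay: 1,890.00 − 521.28 = 1,368.72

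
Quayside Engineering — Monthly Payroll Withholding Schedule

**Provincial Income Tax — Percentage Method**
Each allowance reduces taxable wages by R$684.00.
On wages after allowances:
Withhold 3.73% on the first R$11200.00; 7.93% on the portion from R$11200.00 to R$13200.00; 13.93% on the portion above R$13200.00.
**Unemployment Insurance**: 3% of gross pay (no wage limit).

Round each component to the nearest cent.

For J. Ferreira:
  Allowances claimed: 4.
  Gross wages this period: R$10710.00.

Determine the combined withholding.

R$618.73

Provincial Income Tax: taxable = R$10710.00 − 4×R$684.00 = R$7974.00
  3.73% × R$7974.00 = R$297.43
Unemployment Insurance: 3% × R$10710.00 = R$321.30
Total: R$297.43 + R$321.30 = R$618.73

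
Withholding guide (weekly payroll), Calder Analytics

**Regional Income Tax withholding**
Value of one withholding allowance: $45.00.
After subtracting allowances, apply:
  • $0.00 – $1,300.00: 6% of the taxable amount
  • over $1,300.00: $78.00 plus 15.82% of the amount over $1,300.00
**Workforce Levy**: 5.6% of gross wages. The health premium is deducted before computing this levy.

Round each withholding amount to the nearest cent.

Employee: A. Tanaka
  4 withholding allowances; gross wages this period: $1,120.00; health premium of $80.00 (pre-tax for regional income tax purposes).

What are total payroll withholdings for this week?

$109.84

Regional Income Tax: taxable = $1,120.00 − $80.00 − 4×$45.00 = $860.00
  6% × $860.00 = $51.60
Workforce Levy: 5.6% × $1,040.00 = $58.24
Total: $51.60 + $58.24 = $109.84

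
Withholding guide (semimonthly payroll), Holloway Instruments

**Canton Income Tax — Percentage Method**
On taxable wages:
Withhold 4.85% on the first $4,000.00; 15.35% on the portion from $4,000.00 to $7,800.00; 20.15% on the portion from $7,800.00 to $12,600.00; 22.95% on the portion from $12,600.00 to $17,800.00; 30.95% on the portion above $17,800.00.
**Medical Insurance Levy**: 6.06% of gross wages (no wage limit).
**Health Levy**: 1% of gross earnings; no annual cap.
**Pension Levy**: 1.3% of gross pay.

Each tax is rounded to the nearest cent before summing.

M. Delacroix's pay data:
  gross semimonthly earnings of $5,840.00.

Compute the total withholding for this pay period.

Canton Income Tax: taxable = $5,840.00
  $194.00 + 15.35% × ($5,840.00 − $4,000.00) = $194.00 + 15.35% × $1,840.00 = $476.44
Medical Insurance Levy: 6.06% × $5,840.00 = $353.90
Health Levy: 1% × $5,840.00 = $58.40
Pension Levy: 1.3% × $5,840.00 = $75.92
Total: $476.44 + $353.90 + $58.40 + $75.92 = $964.66

$964.66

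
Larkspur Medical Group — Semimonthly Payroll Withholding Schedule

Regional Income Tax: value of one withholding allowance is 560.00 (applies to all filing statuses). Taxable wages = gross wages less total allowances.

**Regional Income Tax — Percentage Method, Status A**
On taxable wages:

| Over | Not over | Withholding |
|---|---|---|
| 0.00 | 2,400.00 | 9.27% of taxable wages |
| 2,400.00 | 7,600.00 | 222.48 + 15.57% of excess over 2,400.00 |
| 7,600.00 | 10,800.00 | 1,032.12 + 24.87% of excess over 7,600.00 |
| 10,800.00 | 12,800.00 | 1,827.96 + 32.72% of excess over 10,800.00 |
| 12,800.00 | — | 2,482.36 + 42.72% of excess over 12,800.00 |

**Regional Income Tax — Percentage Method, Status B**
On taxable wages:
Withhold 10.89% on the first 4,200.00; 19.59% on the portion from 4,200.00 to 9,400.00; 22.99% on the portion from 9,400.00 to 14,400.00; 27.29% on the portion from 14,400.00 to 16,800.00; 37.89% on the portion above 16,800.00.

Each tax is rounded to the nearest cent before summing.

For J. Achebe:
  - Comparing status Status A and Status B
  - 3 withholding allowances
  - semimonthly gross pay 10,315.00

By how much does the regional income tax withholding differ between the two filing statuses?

Regional Income Tax (Status A): taxable = 10,315.00 − 3×560.00 = 8,635.00
  1,032.12 + 24.87% × (8,635.00 − 7,600.00) = 1,032.12 + 24.87% × 1,035.00 = 1,289.52
Regional Income Tax (Status B): taxable = 10,315.00 − 3×560.00 = 8,635.00
  457.38 + 19.59% × (8,635.00 − 4,200.00) = 457.38 + 19.59% × 4,435.00 = 1,326.20
Difference: |1,289.52 − 1,326.20| = 36.68 (higher under Status B)

36.68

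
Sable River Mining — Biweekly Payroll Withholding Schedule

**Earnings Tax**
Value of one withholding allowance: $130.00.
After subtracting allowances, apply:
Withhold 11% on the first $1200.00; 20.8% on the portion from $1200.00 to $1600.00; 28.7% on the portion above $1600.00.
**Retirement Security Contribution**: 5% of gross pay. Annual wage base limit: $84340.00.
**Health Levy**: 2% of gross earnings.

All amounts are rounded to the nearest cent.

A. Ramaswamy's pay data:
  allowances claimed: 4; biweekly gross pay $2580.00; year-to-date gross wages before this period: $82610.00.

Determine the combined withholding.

$485.32

Earnings Tax: taxable = $2580.00 − 4×$130.00 = $2060.00
  $215.20 + 28.7% × ($2060.00 − $1600.00) = $215.20 + 28.7% × $460.00 = $347.22
Retirement Security Contribution: cap $84340.00 − YTD $82610.00 = $1730.00 subject; 5% × $1730.00 = $86.50
Health Levy: 2% × $2580.00 = $51.60
Total: $347.22 + $86.50 + $51.60 = $485.32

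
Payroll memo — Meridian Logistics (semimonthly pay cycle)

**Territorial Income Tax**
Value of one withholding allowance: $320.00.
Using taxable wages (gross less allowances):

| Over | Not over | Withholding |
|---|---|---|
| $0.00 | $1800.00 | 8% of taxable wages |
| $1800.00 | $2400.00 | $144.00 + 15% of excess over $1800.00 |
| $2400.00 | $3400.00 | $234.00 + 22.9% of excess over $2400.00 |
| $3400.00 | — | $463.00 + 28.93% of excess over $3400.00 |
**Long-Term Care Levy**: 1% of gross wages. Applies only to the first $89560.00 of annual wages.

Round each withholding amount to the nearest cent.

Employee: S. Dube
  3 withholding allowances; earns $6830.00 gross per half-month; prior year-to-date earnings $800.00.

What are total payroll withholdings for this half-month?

Territorial Income Tax: taxable = $6830.00 − 3×$320.00 = $5870.00
  $463.00 + 28.93% × ($5870.00 − $3400.00) = $463.00 + 28.93% × $2470.00 = $1177.57
Long-Term Care Levy: 1% × $6830.00 = $68.30
Total: $1177.57 + $68.30 = $1245.87

$1245.87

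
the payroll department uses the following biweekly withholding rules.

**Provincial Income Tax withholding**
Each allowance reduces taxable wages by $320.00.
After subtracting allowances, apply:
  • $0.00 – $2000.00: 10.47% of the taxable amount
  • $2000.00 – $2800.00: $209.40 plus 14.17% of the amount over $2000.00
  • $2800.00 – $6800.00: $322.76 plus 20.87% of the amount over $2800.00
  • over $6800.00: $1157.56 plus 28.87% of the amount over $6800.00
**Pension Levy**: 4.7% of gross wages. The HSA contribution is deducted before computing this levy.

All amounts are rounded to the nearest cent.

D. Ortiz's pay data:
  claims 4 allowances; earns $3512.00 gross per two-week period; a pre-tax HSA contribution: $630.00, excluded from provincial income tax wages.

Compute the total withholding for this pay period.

Provincial Income Tax: taxable = $3512.00 − $630.00 − 4×$320.00 = $1602.00
  10.47% × $1602.00 = $167.73
Pension Levy: 4.7% × $2882.00 = $135.45
Total: $167.73 + $135.45 = $303.18

$303.18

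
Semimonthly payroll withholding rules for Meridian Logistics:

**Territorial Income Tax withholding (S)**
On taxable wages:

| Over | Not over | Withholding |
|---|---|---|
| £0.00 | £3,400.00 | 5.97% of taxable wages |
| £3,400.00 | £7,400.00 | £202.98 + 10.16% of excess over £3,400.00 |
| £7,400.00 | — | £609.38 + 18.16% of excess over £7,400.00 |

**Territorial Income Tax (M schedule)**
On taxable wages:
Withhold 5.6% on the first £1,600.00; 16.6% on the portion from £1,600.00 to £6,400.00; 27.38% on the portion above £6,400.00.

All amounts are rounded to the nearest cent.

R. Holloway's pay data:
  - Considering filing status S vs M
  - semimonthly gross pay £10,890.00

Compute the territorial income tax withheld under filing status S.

Territorial Income Tax (S): taxable = £10,890.00
  £609.38 + 18.16% × (£10,890.00 − £7,400.00) = £609.38 + 18.16% × £3,490.00 = £1,243.16

£1,243.16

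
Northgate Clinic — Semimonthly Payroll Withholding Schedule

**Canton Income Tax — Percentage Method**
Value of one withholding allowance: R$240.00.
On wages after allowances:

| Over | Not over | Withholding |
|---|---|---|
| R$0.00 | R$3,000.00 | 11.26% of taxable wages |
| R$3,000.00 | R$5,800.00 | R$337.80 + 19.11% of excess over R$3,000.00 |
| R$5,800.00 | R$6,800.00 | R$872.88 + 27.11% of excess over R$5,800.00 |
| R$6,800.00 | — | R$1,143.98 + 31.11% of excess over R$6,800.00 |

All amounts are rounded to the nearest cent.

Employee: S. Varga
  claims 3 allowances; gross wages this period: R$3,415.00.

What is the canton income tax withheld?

Canton Income Tax: taxable = R$3,415.00 − 3×R$240.00 = R$2,695.00
  11.26% × R$2,695.00 = R$303.46

R$303.46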